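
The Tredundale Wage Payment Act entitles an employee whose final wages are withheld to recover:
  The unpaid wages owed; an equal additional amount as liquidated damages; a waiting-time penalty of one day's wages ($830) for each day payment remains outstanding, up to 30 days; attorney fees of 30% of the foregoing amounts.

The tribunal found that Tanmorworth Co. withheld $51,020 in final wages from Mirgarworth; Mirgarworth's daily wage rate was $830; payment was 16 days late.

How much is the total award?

$149,916

Liquidated damages (equal amount): $51,020
Penalty days: min(16, 30) = 16
Waiting-time penalty: 16 × $830 = $13,280
Subtotal: $51,020 + $51,020 + $13,280 = $115,320
Attorney fees: 30% of $115,320 = $34,596
Total award: $115,320 + $34,596 = $149,916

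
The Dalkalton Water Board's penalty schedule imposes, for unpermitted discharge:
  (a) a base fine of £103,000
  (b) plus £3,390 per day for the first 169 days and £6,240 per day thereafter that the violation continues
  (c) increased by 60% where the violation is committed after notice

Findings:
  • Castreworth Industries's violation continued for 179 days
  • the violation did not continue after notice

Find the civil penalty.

First 169 days: 169 × £3,390 = £572,910
Remaining days: (179 − 169) × £6,240 = £62,400
Per-day component: £572,910 + £62,400 = £635,310
Base plus per-day: £103,000 + £635,310 = £738,310
The violation did not continue after notice: no 60% increase.

£738,310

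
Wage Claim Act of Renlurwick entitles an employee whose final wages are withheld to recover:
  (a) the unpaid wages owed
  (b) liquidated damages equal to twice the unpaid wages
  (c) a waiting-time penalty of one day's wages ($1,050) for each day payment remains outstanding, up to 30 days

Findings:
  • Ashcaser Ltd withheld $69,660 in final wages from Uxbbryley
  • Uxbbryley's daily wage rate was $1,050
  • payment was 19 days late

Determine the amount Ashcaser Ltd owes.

Doubled: 2 × $69,660 = $139,320
Penalty days: min(19, 30) = 19
Waiting-time penalty: 19 × $1,050 = $19,950
Total award: $69,660 + $139,320 + $19,950 = $228,930

$228,930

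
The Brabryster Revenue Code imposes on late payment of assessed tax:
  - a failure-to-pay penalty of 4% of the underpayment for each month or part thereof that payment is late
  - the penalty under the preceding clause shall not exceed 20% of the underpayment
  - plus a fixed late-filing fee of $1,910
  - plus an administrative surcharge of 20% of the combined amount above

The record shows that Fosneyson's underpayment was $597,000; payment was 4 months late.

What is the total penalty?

$116,916

Accrued rate: 4% × 4 = 16%, capped at 20% → 16%
Failure-to-pay penalty: 16% of $597,000 = $95,520
Penalty before surcharge: $95,520 + $1,910 = $97,430
Administrative surcharge: 20% of $97,430 = $19,486
Total penalty: $97,430 + $19,486 = $116,916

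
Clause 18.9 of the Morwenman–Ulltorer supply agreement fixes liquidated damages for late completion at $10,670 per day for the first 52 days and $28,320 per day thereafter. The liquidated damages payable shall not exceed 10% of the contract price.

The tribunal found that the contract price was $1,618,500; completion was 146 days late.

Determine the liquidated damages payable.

First 52 days: 52 × $10,670 = $554,840
Remaining days: (146 − 52) × $28,320 = $2,662,080
Accrued per-day damages: $554,840 + $2,662,080 = $3,216,920
Cap: 10% of $1,618,500 = $161,850
Cap at $161,850: $3,216,920 exceeds the cap → $161,850

$161,850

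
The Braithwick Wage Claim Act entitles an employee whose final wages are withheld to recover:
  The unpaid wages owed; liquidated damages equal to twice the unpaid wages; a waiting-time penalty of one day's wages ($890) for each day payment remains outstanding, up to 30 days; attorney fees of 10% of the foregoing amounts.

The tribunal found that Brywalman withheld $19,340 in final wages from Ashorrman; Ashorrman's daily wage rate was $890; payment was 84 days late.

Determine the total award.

$93,192

Doubled: 2 × $19,340 = $38,680
Penalty days: min(84, 30) = 30
Waiting-time penalty: 30 × $890 = $26,700
Subtotal: $19,340 + $38,680 + $26,700 = $84,720
Attorney fees: 10% of $84,720 = $8,472
Total award: $84,720 + $8,472 = $93,192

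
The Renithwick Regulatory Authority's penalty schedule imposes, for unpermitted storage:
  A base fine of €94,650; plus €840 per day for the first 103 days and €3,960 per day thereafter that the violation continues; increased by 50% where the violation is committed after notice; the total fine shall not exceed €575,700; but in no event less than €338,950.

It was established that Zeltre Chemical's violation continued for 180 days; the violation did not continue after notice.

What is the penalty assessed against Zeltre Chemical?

First 103 days: 103 × €840 = €86,520
Remaining days: (180 − 103) × €3,960 = €304,920
Per-day component: €86,520 + €304,920 = €391,440
Base plus per-day: €94,650 + €391,440 = €486,090
The violation did not continue after notice: no 50% increase.
Cap at €575,700: €486,090 is within the cap, no reduction.
Minimum €338,950: €486,090 meets the minimum, no increase.

Civil penalty: €486,090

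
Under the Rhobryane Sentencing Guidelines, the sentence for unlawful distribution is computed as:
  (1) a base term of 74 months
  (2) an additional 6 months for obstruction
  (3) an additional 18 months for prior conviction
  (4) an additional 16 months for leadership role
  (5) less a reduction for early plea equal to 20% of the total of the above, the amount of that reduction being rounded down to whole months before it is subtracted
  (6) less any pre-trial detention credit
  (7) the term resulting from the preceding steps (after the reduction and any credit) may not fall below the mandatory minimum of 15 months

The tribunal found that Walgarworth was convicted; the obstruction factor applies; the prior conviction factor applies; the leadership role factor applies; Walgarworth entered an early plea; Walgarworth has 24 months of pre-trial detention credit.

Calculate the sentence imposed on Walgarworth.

Obstruction enhancement: +6 months
Prior conviction enhancement: +18 months
Leadership role enhancement: +16 months
Adjusted term: 74 months + 6 months + 18 months + 16 months = 114 months
Early plea reduction: 20% of 114 months = 22 months (rounded down)
After reduction: 114 − 22 = 92 months
Less pre-trial detention credit: 92 months − 24 months = 68 months
Minimum 15 months: 68 months meets the minimum, no increase.

Sentence: 68 months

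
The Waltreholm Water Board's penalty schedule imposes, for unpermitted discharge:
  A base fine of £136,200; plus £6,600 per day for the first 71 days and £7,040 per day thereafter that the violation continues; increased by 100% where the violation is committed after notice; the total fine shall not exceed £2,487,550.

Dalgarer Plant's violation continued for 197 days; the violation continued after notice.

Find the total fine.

First 71 days: 71 × £6,600 = £468,600
Remaining days: (197 − 71) × £7,040 = £887,040
Per-day component: £468,600 + £887,040 = £1,355,640
Base plus per-day: £136,200 + £1,355,640 = £1,491,840
Enhancement: 100% of £1,491,840 = £1,491,840
Enhanced fine: £1,491,840 + £1,491,840 = £2,983,680
Cap at £2,487,550: £2,983,680 exceeds the cap → £2,487,550

£2,487,550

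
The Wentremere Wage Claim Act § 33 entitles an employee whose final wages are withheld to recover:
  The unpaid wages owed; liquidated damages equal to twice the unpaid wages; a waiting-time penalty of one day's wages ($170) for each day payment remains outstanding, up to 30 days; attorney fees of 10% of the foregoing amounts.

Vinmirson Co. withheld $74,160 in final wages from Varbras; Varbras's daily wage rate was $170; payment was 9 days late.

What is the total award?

Total award: $246,411

Doubled: 2 × $74,160 = $148,320
Penalty days: min(9, 30) = 9
Waiting-time penalty: 9 × $170 = $1,530
Subtotal: $74,160 + $148,320 + $1,530 = $224,010
Attorney fees: 10% of $224,010 = $22,401
Total award: $224,010 + $22,401 = $246,411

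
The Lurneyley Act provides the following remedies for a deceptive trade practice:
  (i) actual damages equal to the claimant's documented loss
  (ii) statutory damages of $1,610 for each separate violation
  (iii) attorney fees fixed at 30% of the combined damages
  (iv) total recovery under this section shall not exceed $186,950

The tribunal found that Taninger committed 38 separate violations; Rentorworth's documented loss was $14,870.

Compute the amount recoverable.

Statutory damages: 38 × $1,610 = $61,180
Combined damages: $14,870 + $61,180 = $76,050
Attorney fees: 30% of $76,050 = $22,815
Total before cap: $76,050 + $22,815 = $98,865
Cap at $186,950: $98,865 is within the cap, no reduction.

$98,865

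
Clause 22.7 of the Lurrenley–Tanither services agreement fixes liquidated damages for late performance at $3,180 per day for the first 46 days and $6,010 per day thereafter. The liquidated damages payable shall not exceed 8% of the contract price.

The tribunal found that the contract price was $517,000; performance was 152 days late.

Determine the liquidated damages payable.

First 46 days: 46 × $3,180 = $146,280
Remaining days: (152 − 46) × $6,010 = $637,060
Accrued per-day damages: $146,280 + $637,060 = $783,340
Cap: 8% of $517,000 = $41,360
Cap at $41,360: $783,340 exceeds the cap → $41,360

$41,360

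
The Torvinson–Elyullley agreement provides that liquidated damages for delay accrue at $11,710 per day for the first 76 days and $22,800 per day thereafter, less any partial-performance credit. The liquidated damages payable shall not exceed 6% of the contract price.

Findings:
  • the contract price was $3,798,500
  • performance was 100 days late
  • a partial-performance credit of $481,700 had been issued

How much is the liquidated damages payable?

First 76 days: 76 × $11,710 = $889,960
Remaining days: (100 − 76) × $22,800 = $547,200
Accrued per-day damages: $889,960 + $547,200 = $1,437,160
Less partial-performance credit: $1,437,160 − $481,700 = $955,460
Cap: 6% of $3,798,500 = $227,910
Cap at $227,910: $955,460 exceeds the cap → $227,910

$227,910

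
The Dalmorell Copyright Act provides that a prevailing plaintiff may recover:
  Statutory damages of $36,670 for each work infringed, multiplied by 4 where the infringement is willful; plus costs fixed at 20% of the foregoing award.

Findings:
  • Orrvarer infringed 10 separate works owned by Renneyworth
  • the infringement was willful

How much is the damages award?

Statutory damages: 10 × $36,670 = $366,700
Multiplied by 4: 4 × $366,700 = $1,466,800
Costs: 20% of $1,466,800 = $293,360
Award plus costs: $1,466,800 + $293,360 = $1,760,160

$1,760,160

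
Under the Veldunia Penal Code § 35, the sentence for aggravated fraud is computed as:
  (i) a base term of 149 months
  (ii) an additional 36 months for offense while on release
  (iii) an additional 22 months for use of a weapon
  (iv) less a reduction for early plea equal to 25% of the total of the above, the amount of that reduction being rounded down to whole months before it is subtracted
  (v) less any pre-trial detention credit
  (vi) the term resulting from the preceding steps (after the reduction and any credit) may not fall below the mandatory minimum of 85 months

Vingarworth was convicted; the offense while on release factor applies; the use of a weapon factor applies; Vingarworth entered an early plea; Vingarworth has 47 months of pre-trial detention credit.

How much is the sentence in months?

109 months

Offense while on release enhancement: +36 months
Use of a weapon enhancement: +22 months
Adjusted term: 149 months + 36 months + 22 months = 207 months
Early plea reduction: 25% of 207 months = 51 months (rounded down)
After reduction: 207 − 51 = 156 months
Less pre-trial detention credit: 156 months − 47 months = 109 months
Minimum 85 months: 109 months meets the minimum, no increase.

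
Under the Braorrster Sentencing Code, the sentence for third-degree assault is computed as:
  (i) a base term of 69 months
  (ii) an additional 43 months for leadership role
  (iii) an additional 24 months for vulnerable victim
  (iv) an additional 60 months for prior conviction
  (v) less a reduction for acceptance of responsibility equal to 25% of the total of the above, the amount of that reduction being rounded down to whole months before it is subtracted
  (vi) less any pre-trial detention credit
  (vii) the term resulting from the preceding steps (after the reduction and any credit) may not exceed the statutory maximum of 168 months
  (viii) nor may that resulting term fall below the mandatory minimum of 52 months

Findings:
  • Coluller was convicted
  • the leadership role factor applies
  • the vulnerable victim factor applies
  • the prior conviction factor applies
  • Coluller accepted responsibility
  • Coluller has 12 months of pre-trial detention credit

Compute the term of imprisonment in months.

135 months

Leadership role enhancement: +43 months
Vulnerable victim enhancement: +24 months
Prior conviction enhancement: +60 months
Adjusted term: 69 months + 43 months + 24 months + 60 months = 196 months
Acceptance of responsibility reduction: 25% of 196 months = 49 months (rounded down)
After reduction: 196 − 49 = 147 months
Less pre-trial detention credit: 147 months − 12 months = 135 months
Cap at 168 months: 135 months is within the cap, no reduction.
Minimum 52 months: 135 months meets the minimum, no increase.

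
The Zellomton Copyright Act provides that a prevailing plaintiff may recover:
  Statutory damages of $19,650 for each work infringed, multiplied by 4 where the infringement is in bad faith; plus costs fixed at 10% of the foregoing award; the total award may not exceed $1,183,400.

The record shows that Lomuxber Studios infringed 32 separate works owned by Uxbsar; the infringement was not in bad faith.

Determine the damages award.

$691,680

Statutory damages: 32 × $19,650 = $628,800
Infringement not in bad faith: no ×4 enhancement.
Costs: 10% of $628,800 = $62,880
Award plus costs: $628,800 + $62,880 = $691,680
Cap at $1,183,400: $691,680 is within the cap, no reduction.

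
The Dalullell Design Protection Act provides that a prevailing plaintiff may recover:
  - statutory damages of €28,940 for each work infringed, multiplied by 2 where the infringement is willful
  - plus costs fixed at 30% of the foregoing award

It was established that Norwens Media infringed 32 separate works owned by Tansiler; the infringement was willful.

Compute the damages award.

Statutory damages: 32 × €28,940 = €926,080
Doubled: 2 × €926,080 = €1,852,160
Costs: 30% of €1,852,160 = €555,648
Award plus costs: €1,852,160 + €555,648 = €2,407,808

€2,407,808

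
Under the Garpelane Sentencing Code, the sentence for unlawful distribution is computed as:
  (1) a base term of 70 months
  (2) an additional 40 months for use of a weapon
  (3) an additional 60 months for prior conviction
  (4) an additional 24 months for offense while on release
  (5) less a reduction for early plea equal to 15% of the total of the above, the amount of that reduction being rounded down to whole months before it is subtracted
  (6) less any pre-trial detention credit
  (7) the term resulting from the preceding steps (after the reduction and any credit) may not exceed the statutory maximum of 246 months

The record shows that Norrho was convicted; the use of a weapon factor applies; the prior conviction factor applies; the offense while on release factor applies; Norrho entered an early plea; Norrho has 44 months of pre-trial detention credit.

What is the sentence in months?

Use of a weapon enhancement: +40 months
Prior conviction enhancement: +60 months
Offense while on release enhancement: +24 months
Adjusted term: 70 months + 40 months + 60 months + 24 months = 194 months
Early plea reduction: 15% of 194 months = 29 months (rounded down)
After reduction: 194 − 29 = 165 months
Less pre-trial detention credit: 165 months − 44 months = 121 months
Cap at 246 months: 121 months is within the cap, no reduction.

Sentence: 121 months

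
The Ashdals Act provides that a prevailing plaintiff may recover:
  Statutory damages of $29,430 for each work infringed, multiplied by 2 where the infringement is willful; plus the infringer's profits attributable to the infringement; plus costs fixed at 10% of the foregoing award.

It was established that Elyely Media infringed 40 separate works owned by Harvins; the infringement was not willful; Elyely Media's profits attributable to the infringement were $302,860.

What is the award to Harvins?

$1,628,066

Statutory damages: 40 × $29,430 = $1,177,200
Infringement not willful: no ×2 enhancement.
Combined award: $1,177,200 + $302,860 = $1,480,060
Costs: 10% of $1,480,060 = $148,006
Award plus costs: $1,480,060 + $148,006 = $1,628,066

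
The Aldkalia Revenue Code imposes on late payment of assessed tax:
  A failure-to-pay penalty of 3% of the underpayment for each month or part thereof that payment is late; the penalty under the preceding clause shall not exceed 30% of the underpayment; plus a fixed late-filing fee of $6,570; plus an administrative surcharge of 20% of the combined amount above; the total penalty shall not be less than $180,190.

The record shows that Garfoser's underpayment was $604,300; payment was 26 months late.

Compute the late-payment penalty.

Accrued rate: 3% × 26 = 78%, capped at 30% → 30%
Failure-to-pay penalty: 30% of $604,300 = $181,290
Penalty before surcharge: $181,290 + $6,570 = $187,860
Administrative surcharge: 20% of $187,860 = $37,572
Total penalty: $187,860 + $37,572 = $225,432
Minimum $180,190: $225,432 meets the minimum, no increase.

$225,432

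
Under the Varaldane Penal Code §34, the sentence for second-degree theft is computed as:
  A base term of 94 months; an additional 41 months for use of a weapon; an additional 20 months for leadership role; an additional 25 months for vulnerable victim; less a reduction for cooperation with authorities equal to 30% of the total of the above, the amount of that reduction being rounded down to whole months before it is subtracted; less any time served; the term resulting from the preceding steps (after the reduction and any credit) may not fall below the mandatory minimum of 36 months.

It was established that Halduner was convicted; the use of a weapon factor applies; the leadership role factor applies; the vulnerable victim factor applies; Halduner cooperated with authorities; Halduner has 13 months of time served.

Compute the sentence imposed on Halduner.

113 months

Use of a weapon enhancement: +41 months
Leadership role enhancement: +20 months
Vulnerable victim enhancement: +25 months
Adjusted term: 94 months + 41 months + 20 months + 25 months = 180 months
Cooperation with authorities reduction: 30% of 180 months = 54 months (rounded down)
After reduction: 180 − 54 = 126 months
Less time served: 126 months − 13 months = 113 months
Minimum 36 months: 113 months meets the minimum, no increase.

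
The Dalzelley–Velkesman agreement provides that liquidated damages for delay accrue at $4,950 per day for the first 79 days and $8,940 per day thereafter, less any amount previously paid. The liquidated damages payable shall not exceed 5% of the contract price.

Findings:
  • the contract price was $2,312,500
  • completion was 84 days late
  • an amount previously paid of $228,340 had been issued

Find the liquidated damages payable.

First 79 days: 79 × $4,950 = $391,050
Remaining days: (84 − 79) × $8,940 = $44,700
Accrued per-day damages: $391,050 + $44,700 = $435,750
Less amount previously paid: $435,750 − $228,340 = $207,410
Cap: 5% of $2,312,500 = $115,625
Cap at $115,625: $207,410 exceeds the cap → $115,625

Liquidated damages: $115,625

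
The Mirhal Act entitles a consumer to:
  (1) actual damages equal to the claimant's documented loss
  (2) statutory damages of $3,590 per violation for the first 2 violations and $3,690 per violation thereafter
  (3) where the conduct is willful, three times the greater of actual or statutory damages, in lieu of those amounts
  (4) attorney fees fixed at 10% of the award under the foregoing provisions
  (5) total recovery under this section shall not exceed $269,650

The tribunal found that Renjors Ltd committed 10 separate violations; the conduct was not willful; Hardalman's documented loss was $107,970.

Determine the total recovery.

First 2 violations: 2 × $3,590 = $7,180
Remaining violations: (10 − 2) × $3,690 = $29,520
Statutory damages: $7,180 + $29,520 = $36,700
Conduct not willful: the in-lieu enhancement does not apply.
Actual plus statutory damages: $107,970 + $36,700 = $144,670
Attorney fees: 10% of $144,670 = $14,467
Total before cap: $144,670 + $14,467 = $159,137
Cap at $269,650: $159,137 is within the cap, no reduction.

$159,137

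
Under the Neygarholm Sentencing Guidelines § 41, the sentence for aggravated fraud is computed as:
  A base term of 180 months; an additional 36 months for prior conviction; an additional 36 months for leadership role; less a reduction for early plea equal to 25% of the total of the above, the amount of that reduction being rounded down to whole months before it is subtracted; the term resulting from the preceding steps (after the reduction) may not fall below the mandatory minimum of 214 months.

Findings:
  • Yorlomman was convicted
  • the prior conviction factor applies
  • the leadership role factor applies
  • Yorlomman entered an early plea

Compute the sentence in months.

Prior conviction enhancement: +36 months
Leadership role enhancement: +36 months
Adjusted term: 180 months + 36 months + 36 months = 252 months
Early plea reduction: 25% of 252 months = 63 months (rounded down)
After reduction: 252 − 63 = 189 months
Minimum 214 months: 189 months is below the minimum → 214 months

214 months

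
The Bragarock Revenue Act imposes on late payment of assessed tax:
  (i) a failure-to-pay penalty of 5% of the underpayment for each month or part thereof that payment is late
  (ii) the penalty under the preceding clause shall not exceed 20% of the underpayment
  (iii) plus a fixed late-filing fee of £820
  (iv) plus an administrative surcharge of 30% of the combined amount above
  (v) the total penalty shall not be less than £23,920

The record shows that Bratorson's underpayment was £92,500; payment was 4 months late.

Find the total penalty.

£25,116

Accrued rate: 5% × 4 = 20%, capped at 20% → 20%
Failure-to-pay penalty: 20% of £92,500 = £18,500
Penalty before surcharge: £18,500 + £820 = £19,320
Administrative surcharge: 30% of £19,320 = £5,796
Total penalty: £19,320 + £5,796 = £25,116
Minimum £23,920: £25,116 meets the minimum, no increase.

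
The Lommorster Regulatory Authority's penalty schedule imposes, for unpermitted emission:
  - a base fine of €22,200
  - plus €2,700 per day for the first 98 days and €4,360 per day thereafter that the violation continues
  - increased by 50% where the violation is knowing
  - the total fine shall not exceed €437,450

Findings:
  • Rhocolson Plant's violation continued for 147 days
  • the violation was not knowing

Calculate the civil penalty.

First 98 days: 98 × €2,700 = €264,600
Remaining days: (147 − 98) × €4,360 = €213,640
Per-day component: €264,600 + €213,640 = €478,240
Base plus per-day: €22,200 + €478,240 = €500,440
The violation was not knowing: no 50% increase.
Cap at €437,450: €500,440 exceeds the cap → €437,450

€437,450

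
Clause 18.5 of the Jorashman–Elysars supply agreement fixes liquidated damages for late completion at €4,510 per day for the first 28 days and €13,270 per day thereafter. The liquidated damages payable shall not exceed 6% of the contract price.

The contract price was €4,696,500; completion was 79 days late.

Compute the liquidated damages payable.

€281,790

First 28 days: 28 × €4,510 = €126,280
Remaining days: (79 − 28) × €13,270 = €676,770
Accrued per-day damages: €126,280 + €676,770 = €803,050
Cap: 6% of €4,696,500 = €281,790
Cap at €281,790: €803,050 exceeds the cap → €281,790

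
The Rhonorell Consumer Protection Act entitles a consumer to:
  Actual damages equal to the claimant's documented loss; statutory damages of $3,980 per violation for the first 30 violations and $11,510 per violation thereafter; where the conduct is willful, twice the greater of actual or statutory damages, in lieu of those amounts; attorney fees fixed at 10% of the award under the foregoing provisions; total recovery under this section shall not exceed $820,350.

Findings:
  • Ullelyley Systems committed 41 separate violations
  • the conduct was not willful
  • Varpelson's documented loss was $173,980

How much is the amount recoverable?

Total recovery: $461,989

First 30 violations: 30 × $3,980 = $119,400
Remaining violations: (41 − 30) × $11,510 = $126,610
Statutory damages: $119,400 + $126,610 = $246,010
Conduct not willful: the in-lieu enhancement does not apply.
Actual plus statutory damages: $173,980 + $246,010 = $419,990
Attorney fees: 10% of $419,990 = $41,999
Total before cap: $419,990 + $41,999 = $461,989
Cap at $820,350: $461,989 is within the cap, no reduction.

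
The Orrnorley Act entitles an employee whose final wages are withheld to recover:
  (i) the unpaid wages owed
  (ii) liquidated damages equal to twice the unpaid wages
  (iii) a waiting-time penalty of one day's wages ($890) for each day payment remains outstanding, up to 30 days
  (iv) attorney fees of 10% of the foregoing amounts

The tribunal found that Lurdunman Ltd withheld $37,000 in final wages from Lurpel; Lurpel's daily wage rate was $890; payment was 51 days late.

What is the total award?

$151,470

Doubled: 2 × $37,000 = $74,000
Penalty days: min(51, 30) = 30
Waiting-time penalty: 30 × $890 = $26,700
Subtotal: $37,000 + $74,000 + $26,700 = $137,700
Attorney fees: 10% of $137,700 = $13,770
Total award: $137,700 + $13,770 = $151,470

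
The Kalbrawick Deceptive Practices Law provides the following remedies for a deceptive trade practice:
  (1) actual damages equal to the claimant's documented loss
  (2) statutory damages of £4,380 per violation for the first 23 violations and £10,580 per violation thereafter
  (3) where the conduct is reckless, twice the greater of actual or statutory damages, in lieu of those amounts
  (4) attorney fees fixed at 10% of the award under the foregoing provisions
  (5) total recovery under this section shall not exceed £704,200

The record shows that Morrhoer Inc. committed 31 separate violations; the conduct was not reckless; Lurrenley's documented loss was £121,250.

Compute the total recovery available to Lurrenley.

£337,293

First 23 violations: 23 × £4,380 = £100,740
Remaining violations: (31 − 23) × £10,580 = £84,640
Statutory damages: £100,740 + £84,640 = £185,380
Conduct not reckless: the in-lieu enhancement does not apply.
Actual plus statutory damages: £121,250 + £185,380 = £306,630
Attorney fees: 10% of £306,630 = £30,663
Total before cap: £306,630 + £30,663 = £337,293
Cap at £704,200: £337,293 is within the cap, no reduction.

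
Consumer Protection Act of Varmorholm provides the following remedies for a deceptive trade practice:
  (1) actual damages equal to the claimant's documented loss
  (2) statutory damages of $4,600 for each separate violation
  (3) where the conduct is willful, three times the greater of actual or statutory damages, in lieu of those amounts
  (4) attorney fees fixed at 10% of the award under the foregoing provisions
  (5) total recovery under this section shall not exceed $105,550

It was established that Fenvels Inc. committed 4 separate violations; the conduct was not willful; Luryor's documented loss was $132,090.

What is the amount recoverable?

Total recovery: $105,550

Statutory damages: 4 × $4,600 = $18,400
Conduct not willful: the in-lieu enhancement does not apply.
Actual plus statutory damages: $132,090 + $18,400 = $150,490
Attorney fees: 10% of $150,490 = $15,049
Total before cap: $150,490 + $15,049 = $165,539
Cap at $105,550: $165,539 exceeds the cap → $105,550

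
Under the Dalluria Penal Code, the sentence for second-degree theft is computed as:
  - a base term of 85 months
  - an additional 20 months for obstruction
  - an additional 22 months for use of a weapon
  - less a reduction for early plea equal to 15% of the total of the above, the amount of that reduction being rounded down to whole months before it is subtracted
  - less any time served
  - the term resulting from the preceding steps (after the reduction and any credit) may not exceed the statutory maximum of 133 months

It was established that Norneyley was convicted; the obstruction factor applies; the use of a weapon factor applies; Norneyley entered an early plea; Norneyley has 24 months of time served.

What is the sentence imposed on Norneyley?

Obstruction enhancement: +20 months
Use of a weapon enhancement: +22 months
Adjusted term: 85 months + 20 months + 22 months = 127 months
Early plea reduction: 15% of 127 months = 19 months (rounded down)
After reduction: 127 − 19 = 108 months
Less time served: 108 months − 24 months = 84 months
Cap at 133 months: 84 months is within the cap, no reduction.

84 months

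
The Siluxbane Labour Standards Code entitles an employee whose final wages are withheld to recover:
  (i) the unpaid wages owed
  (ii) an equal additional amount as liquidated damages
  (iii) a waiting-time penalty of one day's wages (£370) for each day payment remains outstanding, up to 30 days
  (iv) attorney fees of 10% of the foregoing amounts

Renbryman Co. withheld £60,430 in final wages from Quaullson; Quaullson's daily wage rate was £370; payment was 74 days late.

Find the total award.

£145,156

Liquidated damages (equal amount): £60,430
Penalty days: min(74, 30) = 30
Waiting-time penalty: 30 × £370 = £11,100
Subtotal: £60,430 + £60,430 + £11,100 = £131,960
Attorney fees: 10% of £131,960 = £13,196
Total award: £131,960 + £13,196 = £145,156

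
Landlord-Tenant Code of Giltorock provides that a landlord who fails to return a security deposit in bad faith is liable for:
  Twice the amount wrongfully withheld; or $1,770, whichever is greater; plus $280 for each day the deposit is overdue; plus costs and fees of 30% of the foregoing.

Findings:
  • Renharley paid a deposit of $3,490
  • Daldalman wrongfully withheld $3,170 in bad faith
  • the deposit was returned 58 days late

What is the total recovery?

Doubled: 2 × $3,170 = $6,340
Minimum $1,770: $6,340 meets the minimum, no increase.
Late-return penalty: 58 × $280 = $16,240
Damages plus late penalty: $6,340 + $16,240 = $22,580
Costs and fees: 30% of $22,580 = $6,774
Total recovery: $22,580 + $6,774 = $29,354

$29,354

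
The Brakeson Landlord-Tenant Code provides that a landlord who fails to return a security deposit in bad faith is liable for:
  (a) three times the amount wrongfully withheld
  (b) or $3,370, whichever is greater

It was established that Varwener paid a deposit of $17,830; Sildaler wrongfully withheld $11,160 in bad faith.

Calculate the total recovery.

$33,480

Trebled: 3 × $11,160 = $33,480
Minimum $3,370: $33,480 meets the minimum, no increase.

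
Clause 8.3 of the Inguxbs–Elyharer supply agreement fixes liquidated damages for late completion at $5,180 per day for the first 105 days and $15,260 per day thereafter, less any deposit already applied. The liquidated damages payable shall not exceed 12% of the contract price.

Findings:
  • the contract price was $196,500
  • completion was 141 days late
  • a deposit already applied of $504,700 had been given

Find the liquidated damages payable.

$23,580

First 105 days: 105 × $5,180 = $543,900
Remaining days: (141 − 105) × $15,260 = $549,360
Accrued per-day damages: $543,900 + $549,360 = $1,093,260
Less deposit already applied: $1,093,260 − $504,700 = $588,560
Cap: 12% of $196,500 = $23,580
Cap at $23,580: $588,560 exceeds the cap → $23,580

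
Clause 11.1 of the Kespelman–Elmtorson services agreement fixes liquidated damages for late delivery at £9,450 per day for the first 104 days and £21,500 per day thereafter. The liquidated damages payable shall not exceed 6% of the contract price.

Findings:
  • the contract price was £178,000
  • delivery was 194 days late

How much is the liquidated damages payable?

£10,680

First 104 days: 104 × £9,450 = £982,800
Remaining days: (194 − 104) × £21,500 = £1,935,000
Accrued per-day damages: £982,800 + £1,935,000 = £2,917,800
Cap: 6% of £178,000 = £10,680
Cap at £10,680: £2,917,800 exceeds the cap → £10,680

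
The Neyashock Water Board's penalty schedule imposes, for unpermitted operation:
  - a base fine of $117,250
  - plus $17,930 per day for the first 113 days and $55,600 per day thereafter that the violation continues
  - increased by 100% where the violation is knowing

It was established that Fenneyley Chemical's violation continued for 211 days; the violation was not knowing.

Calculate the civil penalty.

Civil penalty: $7,592,140

First 113 days: 113 × $17,930 = $2,026,090
Remaining days: (211 − 113) × $55,600 = $5,448,800
Per-day component: $2,026,090 + $5,448,800 = $7,474,890
Base plus per-day: $117,250 + $7,474,890 = $7,592,140
The violation was not knowing: no 100% increase.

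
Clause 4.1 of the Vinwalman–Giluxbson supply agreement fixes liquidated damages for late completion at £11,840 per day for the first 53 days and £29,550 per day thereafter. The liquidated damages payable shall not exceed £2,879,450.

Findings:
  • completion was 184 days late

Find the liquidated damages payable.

First 53 days: 53 × £11,840 = £627,520
Remaining days: (184 − 53) × £29,550 = £3,871,050
Accrued per-day damages: £627,520 + £3,871,050 = £4,498,570
Cap at £2,879,450: £4,498,570 exceeds the cap → £2,879,450

£2,879,450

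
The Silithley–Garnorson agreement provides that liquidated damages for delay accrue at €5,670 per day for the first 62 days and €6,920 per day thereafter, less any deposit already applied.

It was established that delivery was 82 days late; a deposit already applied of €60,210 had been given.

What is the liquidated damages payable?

First 62 days: 62 × €5,670 = €351,540
Remaining days: (82 − 62) × €6,920 = €138,400
Accrued per-day damages: €351,540 + €138,400 = €489,940
Less deposit already applied: €489,940 − €60,210 = €429,730

€429,730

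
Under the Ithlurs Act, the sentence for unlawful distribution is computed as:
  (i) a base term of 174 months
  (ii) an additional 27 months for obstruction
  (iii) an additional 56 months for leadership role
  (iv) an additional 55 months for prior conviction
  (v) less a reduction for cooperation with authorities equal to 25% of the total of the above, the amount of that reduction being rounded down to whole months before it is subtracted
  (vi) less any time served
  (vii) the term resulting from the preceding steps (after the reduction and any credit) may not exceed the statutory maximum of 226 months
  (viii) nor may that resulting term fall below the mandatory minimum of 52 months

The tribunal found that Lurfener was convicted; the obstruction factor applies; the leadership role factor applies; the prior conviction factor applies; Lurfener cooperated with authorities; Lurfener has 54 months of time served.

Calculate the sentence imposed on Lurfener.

Obstruction enhancement: +27 months
Leadership role enhancement: +56 months
Prior conviction enhancement: +55 months
Adjusted term: 174 months + 27 months + 56 months + 55 months = 312 months
Cooperation with authorities reduction: 25% of 312 months = 78 months (rounded down)
After reduction: 312 − 78 = 234 months
Less time served: 234 months − 54 months = 180 months
Cap at 226 months: 180 months is within the cap, no reduction.
Minimum 52 months: 180 months meets the minimum, no increase.

Sentence: 180 months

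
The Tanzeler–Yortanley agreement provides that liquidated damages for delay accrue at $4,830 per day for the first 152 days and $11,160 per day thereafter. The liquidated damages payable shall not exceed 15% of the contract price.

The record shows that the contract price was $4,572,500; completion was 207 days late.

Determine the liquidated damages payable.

$685,875

First 152 days: 152 × $4,830 = $734,160
Remaining days: (207 − 152) × $11,160 = $613,800
Accrued per-day damages: $734,160 + $613,800 = $1,347,960
Cap: 15% of $4,572,500 = $685,875
Cap at $685,875: $1,347,960 exceeds the cap → $685,875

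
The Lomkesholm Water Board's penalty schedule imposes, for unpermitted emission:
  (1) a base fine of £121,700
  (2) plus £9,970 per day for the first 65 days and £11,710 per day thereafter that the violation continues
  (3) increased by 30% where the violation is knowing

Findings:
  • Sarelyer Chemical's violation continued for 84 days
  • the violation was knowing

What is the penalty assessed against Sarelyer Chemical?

Civil penalty: £1,289,912

First 65 days: 65 × £9,970 = £648,050
Remaining days: (84 − 65) × £11,710 = £222,490
Per-day component: £648,050 + £222,490 = £870,540
Base plus per-day: £121,700 + £870,540 = £992,240
Enhancement: 30% of £992,240 = £297,672
Enhanced fine: £992,240 + £297,672 = £1,289,912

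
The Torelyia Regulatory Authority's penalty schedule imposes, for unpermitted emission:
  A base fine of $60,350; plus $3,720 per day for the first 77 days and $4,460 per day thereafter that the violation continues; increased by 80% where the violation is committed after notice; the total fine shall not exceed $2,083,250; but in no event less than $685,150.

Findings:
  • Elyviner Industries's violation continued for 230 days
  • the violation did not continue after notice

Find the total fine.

$1,029,170

First 77 days: 77 × $3,720 = $286,440
Remaining days: (230 − 77) × $4,460 = $682,380
Per-day component: $286,440 + $682,380 = $968,820
Base plus per-day: $60,350 + $968,820 = $1,029,170
The violation did not continue after notice: no 80% increase.
Cap at $2,083,250: $1,029,170 is within the cap, no reduction.
Minimum $685,150: $1,029,170 meets the minimum, no increase.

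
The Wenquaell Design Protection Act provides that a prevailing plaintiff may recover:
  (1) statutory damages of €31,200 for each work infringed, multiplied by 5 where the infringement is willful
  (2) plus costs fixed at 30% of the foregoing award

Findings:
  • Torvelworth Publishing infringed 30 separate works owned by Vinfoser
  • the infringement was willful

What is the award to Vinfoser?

Statutory damages: 30 × €31,200 = €936,000
Multiplied by 5: 5 × €936,000 = €4,680,000
Costs: 30% of €4,680,000 = €1,404,000
Award plus costs: €4,680,000 + €1,404,000 = €6,084,000

€6,084,000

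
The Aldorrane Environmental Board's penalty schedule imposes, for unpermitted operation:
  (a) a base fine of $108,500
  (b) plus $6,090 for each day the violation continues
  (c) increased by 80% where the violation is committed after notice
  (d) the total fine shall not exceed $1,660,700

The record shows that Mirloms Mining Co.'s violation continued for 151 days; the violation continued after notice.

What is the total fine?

Civil penalty: $1,660,700

Per-day component: 151 × $6,090 = $919,590
Base plus per-day: $108,500 + $919,590 = $1,028,090
Enhancement: 80% of $1,028,090 = $822,472
Enhanced fine: $1,028,090 + $822,472 = $1,850,562
Cap at $1,660,700: $1,850,562 exceeds the cap → $1,660,700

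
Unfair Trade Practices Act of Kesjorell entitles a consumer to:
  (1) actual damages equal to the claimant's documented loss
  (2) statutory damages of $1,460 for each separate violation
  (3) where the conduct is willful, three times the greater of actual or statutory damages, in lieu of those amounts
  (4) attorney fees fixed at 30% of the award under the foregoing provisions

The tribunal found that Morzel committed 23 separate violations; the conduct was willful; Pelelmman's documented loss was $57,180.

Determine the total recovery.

Statutory damages: 23 × $1,460 = $33,580
Greater of actual damages ($57,180) or statutory damages ($33,580): $57,180
Trebled: 3 × $57,180 = $171,540
Attorney fees: 30% of $171,540 = $51,462
Total recovery: $171,540 + $51,462 = $223,002

$223,002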